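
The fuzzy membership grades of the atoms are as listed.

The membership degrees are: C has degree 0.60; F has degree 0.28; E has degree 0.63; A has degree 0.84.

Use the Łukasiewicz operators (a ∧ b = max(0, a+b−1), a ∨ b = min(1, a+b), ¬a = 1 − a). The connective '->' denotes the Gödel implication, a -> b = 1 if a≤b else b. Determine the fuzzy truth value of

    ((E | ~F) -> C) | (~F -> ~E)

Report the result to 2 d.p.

~F = 1 − 0.28 = 0.72
E | ~F = min(1, a+b) on (0.63, 0.72) = 1.00
(E | ~F) -> C  [Gödel: 1 if a≤b else b] with a=1.00, b=0.60 → 0.60
~F = 1 − 0.28 = 0.72
~E = 1 − 0.63 = 0.37
~F -> ~E  [Gödel: 1 if a≤b else b] with a=0.72, b=0.37 → 0.37
((E | ~F) -> C) | (~F -> ~E) = min(1, a+b) on (0.60, 0.37) = 0.97

0.97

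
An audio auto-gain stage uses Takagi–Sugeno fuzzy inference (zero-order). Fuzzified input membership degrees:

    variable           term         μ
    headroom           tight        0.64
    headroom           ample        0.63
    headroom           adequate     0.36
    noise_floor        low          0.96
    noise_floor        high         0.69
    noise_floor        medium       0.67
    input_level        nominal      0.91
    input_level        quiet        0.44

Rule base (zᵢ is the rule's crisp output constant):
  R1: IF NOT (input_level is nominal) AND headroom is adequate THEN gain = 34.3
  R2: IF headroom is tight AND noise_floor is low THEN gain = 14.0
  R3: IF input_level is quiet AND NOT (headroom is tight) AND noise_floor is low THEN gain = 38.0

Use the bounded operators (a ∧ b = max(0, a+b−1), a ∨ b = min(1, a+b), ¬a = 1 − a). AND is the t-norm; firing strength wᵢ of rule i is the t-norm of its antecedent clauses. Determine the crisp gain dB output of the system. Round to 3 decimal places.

14.000

R1 (z=34.3): ¬nominal=1−0.91=0.09, adequate=0.36; AND[max(0, a+b−1)] → w = 0.00
R2 (z=14.0): tight=0.64, low=0.96; AND[max(0, a+b−1)] → w = 0.60
R3 (z=38.0): quiet=0.44, ¬tight=1−0.64=0.36, low=0.96; AND[max(0, a+b−1)] → w = 0.00
Weighted average = (0.00·34.3 + 0.60·14.0 + 0.00·38.0) / (0.00 + 0.60 + 0.00)
  = 8.4000 / 0.6000 = 14.000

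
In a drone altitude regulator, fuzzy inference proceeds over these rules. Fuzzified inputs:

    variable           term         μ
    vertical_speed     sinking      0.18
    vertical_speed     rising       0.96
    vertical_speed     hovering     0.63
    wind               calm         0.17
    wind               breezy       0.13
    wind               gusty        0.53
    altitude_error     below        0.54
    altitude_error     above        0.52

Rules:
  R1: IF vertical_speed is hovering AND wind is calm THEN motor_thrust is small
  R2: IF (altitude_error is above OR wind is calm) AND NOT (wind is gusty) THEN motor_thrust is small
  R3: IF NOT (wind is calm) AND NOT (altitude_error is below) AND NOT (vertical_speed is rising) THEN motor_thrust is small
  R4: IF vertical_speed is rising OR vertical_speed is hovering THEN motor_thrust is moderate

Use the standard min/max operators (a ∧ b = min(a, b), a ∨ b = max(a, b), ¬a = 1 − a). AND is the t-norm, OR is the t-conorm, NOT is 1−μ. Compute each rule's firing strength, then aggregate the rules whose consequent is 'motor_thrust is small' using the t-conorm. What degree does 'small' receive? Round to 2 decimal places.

R1: hovering=0.63, calm=0.17; AND[min(a, b)] → w = 0.17
R2: (above=0.52 OR calm=0.17) = 0.52; AND[min(a, b)] with ¬gusty=1−0.53=0.47 → w = 0.47
R3: ¬calm=1−0.17=0.83, ¬below=1−0.54=0.46, ¬rising=1−0.96=0.04; AND[min(a, b)] → w = 0.04
R4: rising=0.96, hovering=0.63; OR[max(a, b)] → w = 0.96
Rules with consequent 'small': {R1, R2, R3} → strengths 0.17, 0.47, 0.04
Aggregate via t-conorm [max(a, b)]: 0.47

0.47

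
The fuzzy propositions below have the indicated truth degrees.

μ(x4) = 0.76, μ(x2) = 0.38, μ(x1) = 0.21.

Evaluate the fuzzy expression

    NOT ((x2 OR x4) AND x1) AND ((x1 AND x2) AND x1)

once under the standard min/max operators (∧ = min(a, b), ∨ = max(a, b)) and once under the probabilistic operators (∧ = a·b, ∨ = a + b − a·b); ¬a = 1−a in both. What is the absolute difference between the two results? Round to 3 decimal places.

Under standard min/max:
  x2 OR x4 = max(a, b) on (0.38, 0.76) = 0.76
  (x2 OR x4) AND x1 = min(a, b) on (0.76, 0.21) = 0.21
  NOT ((x2 OR x4) AND x1) = 1 − 0.21 = 0.79
  x1 AND x2 = min(a, b) on (0.21, 0.38) = 0.21
  (x1 AND x2) AND x1 = min(a, b) on (0.21, 0.21) = 0.21
  NOT ((x2 OR x4) AND x1) AND ((x1 AND x2) AND x1) = min(a, b) on (0.79, 0.21) = 0.21
  → value = 0.2100
Under probabilistic:
  x2 OR x4 = a + b − a·b on (0.3800, 0.7600) = 0.8512
  (x2 OR x4) AND x1 = a·b on (0.8512, 0.2100) = 0.1788
  NOT ((x2 OR x4) AND x1) = 1 − 0.1788 = 0.8212
  x1 AND x2 = a·b on (0.2100, 0.3800) = 0.0798
  (x1 AND x2) AND x1 = a·b on (0.0798, 0.2100) = 0.0168
  NOT ((x2 OR x4) AND x1) AND ((x1 AND x2) AND x1) = a·b on (0.8212, 0.0168) = 0.0138
  → value = 0.0138
|0.2100 − 0.0138| = 0.196

0.196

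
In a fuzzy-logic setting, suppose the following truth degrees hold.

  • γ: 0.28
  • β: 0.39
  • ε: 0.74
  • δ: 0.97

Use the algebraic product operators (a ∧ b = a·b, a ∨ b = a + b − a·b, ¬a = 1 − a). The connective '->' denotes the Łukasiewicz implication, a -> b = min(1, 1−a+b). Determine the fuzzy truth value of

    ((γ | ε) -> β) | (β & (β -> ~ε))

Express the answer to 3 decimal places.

0.721

γ | ε = a + b − a·b on (0.2800, 0.7400) = 0.8128
(γ | ε) -> β  [Łukasiewicz: min(1, 1−a+b)] with a=0.8128, b=0.3900 → 0.5772
~ε = 1 − 0.7400 = 0.2600
β -> ~ε  [Łukasiewicz: min(1, 1−a+b)] with a=0.3900, b=0.2600 → 0.8700
β & (β -> ~ε) = a·b on (0.3900, 0.8700) = 0.3393
((γ | ε) -> β) | (β & (β -> ~ε)) = a + b − a·b on (0.5772, 0.3393) = 0.7207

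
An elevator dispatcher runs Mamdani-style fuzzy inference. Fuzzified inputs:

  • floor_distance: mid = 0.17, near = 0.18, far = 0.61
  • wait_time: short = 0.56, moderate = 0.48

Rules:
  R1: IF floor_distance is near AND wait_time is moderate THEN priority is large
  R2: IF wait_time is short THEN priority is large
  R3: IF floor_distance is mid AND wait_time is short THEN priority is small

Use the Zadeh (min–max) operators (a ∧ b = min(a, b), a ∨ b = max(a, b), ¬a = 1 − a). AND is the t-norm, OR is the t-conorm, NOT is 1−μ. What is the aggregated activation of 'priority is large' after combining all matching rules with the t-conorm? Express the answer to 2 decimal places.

R1: near=0.18, moderate=0.48; AND[min(a, b)] → w = 0.18
R2: short=0.56 → w = 0.56
R3: mid=0.17, short=0.56; AND[min(a, b)] → w = 0.17
Rules with consequent 'large': {R1, R2} → strengths 0.18, 0.56
Aggregate via t-conorm [max(a, b)]: 0.56

0.56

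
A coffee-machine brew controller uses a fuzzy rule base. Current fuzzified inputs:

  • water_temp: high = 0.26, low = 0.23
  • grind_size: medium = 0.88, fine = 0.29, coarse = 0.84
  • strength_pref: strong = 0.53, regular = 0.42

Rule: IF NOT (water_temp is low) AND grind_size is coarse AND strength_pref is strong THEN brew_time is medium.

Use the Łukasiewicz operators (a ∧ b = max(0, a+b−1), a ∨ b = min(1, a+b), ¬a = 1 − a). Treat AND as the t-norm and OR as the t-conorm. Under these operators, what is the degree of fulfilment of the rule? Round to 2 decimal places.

firing strength: ¬low=1−0.23=0.77, coarse=0.84, strong=0.53; AND[max(0, a+b−1)] → w = 0.14

0.14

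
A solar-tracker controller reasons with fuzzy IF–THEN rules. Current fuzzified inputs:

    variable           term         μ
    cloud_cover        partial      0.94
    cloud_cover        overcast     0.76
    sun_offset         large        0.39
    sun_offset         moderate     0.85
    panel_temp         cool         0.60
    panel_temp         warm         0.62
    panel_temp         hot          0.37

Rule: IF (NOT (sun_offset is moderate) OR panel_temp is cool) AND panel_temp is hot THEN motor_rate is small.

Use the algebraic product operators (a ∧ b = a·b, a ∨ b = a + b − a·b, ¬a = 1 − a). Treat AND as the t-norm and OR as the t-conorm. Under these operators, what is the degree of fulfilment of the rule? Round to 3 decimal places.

firing strength: (¬moderate=1−0.85=0.15 OR cool=0.60) = 0.6600; AND[a·b] with hot=0.37 → w = 0.2442

0.244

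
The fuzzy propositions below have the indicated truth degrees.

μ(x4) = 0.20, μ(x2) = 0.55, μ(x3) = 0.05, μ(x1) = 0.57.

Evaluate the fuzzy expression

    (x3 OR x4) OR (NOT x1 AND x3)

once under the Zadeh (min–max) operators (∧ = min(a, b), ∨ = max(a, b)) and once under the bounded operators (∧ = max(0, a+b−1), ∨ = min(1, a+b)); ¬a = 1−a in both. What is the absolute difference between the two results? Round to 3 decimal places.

0.050

Under Zadeh (min–max):
  x3 OR x4 = max(a, b) on (0.05, 0.20) = 0.20
  NOT x1 = 1 − 0.57 = 0.43
  NOT x1 AND x3 = min(a, b) on (0.43, 0.05) = 0.05
  (x3 OR x4) OR (NOT x1 AND x3) = max(a, b) on (0.20, 0.05) = 0.20
  → value = 0.2000
Under bounded:
  x3 OR x4 = min(1, a+b) on (0.05, 0.20) = 0.25
  NOT x1 = 1 − 0.57 = 0.43
  NOT x1 AND x3 = max(0, a+b−1) on (0.43, 0.05) = 0.00
  (x3 OR x4) OR (NOT x1 AND x3) = min(1, a+b) on (0.25, 0.00) = 0.25
  → value = 0.2500
|0.2000 − 0.2500| = 0.050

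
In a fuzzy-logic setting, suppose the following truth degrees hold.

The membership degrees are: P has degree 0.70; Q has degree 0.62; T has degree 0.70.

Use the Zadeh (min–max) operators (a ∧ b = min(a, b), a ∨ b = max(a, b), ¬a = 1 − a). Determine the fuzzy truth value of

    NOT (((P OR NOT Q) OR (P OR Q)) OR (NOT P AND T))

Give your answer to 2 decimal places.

0.30

NOT Q = 1 − 0.62 = 0.38
P OR NOT Q = max(a, b) on (0.70, 0.38) = 0.70
P OR Q = max(a, b) on (0.70, 0.62) = 0.70
(P OR NOT Q) OR (P OR Q) = max(a, b) on (0.70, 0.70) = 0.70
NOT P = 1 − 0.70 = 0.30
NOT P AND T = min(a, b) on (0.30, 0.70) = 0.30
((P OR NOT Q) OR (P OR Q)) OR (NOT P AND T) = max(a, b) on (0.70, 0.30) = 0.70
NOT (((P OR NOT Q) OR (P OR Q)) OR (NOT P AND T)) = 1 − 0.70 = 0.30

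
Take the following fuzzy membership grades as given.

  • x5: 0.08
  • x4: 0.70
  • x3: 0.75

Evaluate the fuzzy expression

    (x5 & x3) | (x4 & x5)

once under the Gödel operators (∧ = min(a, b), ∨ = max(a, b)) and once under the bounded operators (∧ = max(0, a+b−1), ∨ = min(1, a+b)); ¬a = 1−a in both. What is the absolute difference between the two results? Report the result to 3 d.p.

Under Gödel:
  x5 & x3 = min(a, b) on (0.08, 0.75) = 0.08
  x4 & x5 = min(a, b) on (0.70, 0.08) = 0.08
  (x5 & x3) | (x4 & x5) = max(a, b) on (0.08, 0.08) = 0.08
  → value = 0.0800
Under bounded:
  x5 & x3 = max(0, a+b−1) on (0.08, 0.75) = 0.00
  x4 & x5 = max(0, a+b−1) on (0.70, 0.08) = 0.00
  (x5 & x3) | (x4 & x5) = min(1, a+b) on (0.00, 0.00) = 0.00
  → value = 0.0000
|0.0800 − 0.0000| = 0.080

0.080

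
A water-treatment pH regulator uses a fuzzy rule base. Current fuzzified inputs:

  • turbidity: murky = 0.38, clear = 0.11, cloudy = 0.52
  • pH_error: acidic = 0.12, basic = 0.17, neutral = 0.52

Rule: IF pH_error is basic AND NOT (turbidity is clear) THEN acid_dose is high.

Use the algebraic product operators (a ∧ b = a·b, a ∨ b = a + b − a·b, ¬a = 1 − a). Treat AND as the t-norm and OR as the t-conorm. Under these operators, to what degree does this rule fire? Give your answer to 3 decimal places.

0.151

firing strength: basic=0.17, ¬clear=1−0.11=0.89; AND[a·b] → w = 0.1513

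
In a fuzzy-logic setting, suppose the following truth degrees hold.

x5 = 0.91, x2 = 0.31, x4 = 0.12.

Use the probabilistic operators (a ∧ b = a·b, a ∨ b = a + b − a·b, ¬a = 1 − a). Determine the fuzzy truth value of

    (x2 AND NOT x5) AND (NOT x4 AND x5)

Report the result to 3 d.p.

NOT x5 = 1 − 0.9100 = 0.0900
x2 AND NOT x5 = a·b on (0.3100, 0.0900) = 0.0279
NOT x4 = 1 − 0.1200 = 0.8800
NOT x4 AND x5 = a·b on (0.8800, 0.9100) = 0.8008
(x2 AND NOT x5) AND (NOT x4 AND x5) = a·b on (0.0279, 0.8008) = 0.0223

0.022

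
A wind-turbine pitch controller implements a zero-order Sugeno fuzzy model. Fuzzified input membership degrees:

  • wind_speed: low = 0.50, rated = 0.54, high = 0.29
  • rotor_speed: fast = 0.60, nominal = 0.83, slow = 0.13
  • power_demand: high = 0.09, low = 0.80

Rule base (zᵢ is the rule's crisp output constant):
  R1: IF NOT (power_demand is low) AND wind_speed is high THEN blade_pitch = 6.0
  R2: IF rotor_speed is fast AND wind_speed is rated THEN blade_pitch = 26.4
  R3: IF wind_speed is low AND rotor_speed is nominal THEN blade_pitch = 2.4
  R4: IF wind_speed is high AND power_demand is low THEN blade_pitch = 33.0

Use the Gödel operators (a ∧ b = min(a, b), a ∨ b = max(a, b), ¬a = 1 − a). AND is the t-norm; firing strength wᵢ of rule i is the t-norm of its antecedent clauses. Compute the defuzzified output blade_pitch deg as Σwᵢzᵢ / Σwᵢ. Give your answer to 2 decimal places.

R1 (z=6.0): ¬low=1−0.80=0.20, high=0.29; AND[min(a, b)] → w = 0.20
R2 (z=26.4): fast=0.60, rated=0.54; AND[min(a, b)] → w = 0.54
R3 (z=2.4): low=0.50, nominal=0.83; AND[min(a, b)] → w = 0.50
R4 (z=33.0): high=0.29, low=0.80; AND[min(a, b)] → w = 0.29
Weighted average = (0.20·6.0 + 0.54·26.4 + 0.50·2.4 + 0.29·33.0) / (0.20 + 0.54 + 0.50 + 0.29)
  = 26.2260 / 1.5300 = 17.14

17.14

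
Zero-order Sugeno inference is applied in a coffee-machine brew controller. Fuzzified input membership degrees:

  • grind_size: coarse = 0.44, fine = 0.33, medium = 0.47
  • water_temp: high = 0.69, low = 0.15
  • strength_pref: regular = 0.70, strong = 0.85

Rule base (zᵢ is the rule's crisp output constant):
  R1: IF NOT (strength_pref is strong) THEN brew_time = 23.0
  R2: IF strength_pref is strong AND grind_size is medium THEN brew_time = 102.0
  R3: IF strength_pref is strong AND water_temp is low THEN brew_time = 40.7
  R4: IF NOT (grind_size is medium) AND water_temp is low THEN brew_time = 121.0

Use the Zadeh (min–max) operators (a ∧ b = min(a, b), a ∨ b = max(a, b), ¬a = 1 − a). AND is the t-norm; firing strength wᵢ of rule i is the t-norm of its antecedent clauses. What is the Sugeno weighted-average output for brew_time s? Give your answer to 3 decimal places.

82.223

R1 (z=23.0): ¬strong=1−0.85=0.15 → w = 0.15
R2 (z=102.0): strong=0.85, medium=0.47; AND[min(a, b)] → w = 0.47
R3 (z=40.7): strong=0.85, low=0.15; AND[min(a, b)] → w = 0.15
R4 (z=121.0): ¬medium=1−0.47=0.53, low=0.15; AND[min(a, b)] → w = 0.15
Weighted average = (0.15·23.0 + 0.47·102.0 + 0.15·40.7 + 0.15·121.0) / (0.15 + 0.47 + 0.15 + 0.15)
  = 75.6450 / 0.9200 = 82.223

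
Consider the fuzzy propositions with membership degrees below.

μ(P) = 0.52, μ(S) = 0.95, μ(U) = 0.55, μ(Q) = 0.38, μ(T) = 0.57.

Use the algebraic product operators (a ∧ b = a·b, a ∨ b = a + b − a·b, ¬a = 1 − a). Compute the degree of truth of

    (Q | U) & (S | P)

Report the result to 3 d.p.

Q | U = a + b − a·b on (0.3800, 0.5500) = 0.7210
S | P = a + b − a·b on (0.9500, 0.5200) = 0.9760
(Q | U) & (S | P) = a·b on (0.7210, 0.9760) = 0.7037

0.704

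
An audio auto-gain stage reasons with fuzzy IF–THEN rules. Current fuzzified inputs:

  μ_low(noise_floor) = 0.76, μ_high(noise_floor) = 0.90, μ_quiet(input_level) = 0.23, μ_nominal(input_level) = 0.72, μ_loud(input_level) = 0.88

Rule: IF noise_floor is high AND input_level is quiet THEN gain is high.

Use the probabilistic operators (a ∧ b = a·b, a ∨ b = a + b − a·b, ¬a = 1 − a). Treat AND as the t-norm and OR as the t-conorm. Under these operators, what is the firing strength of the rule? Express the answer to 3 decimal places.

firing strength: high=0.90, quiet=0.23; AND[a·b] → w = 0.2070

0.207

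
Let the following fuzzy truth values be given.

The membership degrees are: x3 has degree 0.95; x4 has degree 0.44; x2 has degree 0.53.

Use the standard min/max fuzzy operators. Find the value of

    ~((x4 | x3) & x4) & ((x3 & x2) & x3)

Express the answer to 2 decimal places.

x4 | x3 = max(a, b) on (0.44, 0.95) = 0.95
(x4 | x3) & x4 = min(a, b) on (0.95, 0.44) = 0.44
~((x4 | x3) & x4) = 1 − 0.44 = 0.56
x3 & x2 = min(a, b) on (0.95, 0.53) = 0.53
(x3 & x2) & x3 = min(a, b) on (0.53, 0.95) = 0.53
~((x4 | x3) & x4) & ((x3 & x2) & x3) = min(a, b) on (0.56, 0.53) = 0.53

0.53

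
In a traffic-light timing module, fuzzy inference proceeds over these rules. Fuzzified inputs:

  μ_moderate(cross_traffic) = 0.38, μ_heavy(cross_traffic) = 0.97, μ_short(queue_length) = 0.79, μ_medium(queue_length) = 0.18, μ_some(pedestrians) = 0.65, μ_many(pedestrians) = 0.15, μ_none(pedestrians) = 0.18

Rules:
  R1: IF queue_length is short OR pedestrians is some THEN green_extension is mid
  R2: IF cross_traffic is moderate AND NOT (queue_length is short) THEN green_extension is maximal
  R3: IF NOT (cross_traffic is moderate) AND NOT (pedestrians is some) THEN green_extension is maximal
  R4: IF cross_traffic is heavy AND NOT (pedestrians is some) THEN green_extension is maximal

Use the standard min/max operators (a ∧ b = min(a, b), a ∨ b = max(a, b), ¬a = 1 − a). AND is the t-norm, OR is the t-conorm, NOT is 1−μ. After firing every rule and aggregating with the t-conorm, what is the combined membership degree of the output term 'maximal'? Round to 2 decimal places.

0.35

R1: short=0.79, some=0.65; OR[max(a, b)] → w = 0.79
R2: moderate=0.38, ¬short=1−0.79=0.21; AND[min(a, b)] → w = 0.21
R3: ¬moderate=1−0.38=0.62, ¬some=1−0.65=0.35; AND[min(a, b)] → w = 0.35
R4: heavy=0.97, ¬some=1−0.65=0.35; AND[min(a, b)] → w = 0.35
Rules with consequent 'maximal': {R2, R3, R4} → strengths 0.21, 0.35, 0.35
Aggregate via t-conorm [max(a, b)]: 0.35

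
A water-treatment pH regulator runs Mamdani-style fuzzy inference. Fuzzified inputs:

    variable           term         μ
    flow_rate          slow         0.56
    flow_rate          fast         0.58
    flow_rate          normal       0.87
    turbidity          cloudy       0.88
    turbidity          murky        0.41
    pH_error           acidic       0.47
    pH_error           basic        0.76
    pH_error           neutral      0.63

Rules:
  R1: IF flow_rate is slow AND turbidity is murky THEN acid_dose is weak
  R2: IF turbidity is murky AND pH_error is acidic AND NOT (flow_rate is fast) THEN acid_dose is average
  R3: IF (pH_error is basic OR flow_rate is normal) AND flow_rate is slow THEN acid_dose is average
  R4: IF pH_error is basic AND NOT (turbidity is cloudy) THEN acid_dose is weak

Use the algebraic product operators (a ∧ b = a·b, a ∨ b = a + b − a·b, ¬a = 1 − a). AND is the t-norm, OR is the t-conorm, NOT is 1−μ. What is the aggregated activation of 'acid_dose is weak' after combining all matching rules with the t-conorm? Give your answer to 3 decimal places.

0.300

R1: slow=0.56, murky=0.41; AND[a·b] → w = 0.2296
R2: murky=0.41, acidic=0.47, ¬fast=1−0.58=0.42; AND[a·b] → w = 0.0809
R3: (basic=0.76 OR normal=0.87) = 0.9688; AND[a·b] with slow=0.56 → w = 0.5425
R4: basic=0.76, ¬cloudy=1−0.88=0.12; AND[a·b] → w = 0.0912
Rules with consequent 'weak': {R1, R4} → strengths 0.2296, 0.0912
Aggregate via t-conorm [a + b − a·b]: 0.2999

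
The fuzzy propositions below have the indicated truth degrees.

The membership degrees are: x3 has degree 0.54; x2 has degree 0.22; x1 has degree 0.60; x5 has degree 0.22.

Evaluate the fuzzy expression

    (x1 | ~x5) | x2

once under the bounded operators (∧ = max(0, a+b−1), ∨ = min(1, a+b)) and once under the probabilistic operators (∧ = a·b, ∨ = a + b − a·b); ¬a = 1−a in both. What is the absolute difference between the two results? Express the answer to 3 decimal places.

0.069

Under bounded:
  ~x5 = 1 − 0.22 = 0.78
  x1 | ~x5 = min(1, a+b) on (0.60, 0.78) = 1.00
  (x1 | ~x5) | x2 = min(1, a+b) on (1.00, 0.22) = 1.00
  → value = 1.0000
Under probabilistic:
  ~x5 = 1 − 0.2200 = 0.7800
  x1 | ~x5 = a + b − a·b on (0.6000, 0.7800) = 0.9120
  (x1 | ~x5) | x2 = a + b − a·b on (0.9120, 0.2200) = 0.9314
  → value = 0.9314
|1.0000 − 0.9314| = 0.069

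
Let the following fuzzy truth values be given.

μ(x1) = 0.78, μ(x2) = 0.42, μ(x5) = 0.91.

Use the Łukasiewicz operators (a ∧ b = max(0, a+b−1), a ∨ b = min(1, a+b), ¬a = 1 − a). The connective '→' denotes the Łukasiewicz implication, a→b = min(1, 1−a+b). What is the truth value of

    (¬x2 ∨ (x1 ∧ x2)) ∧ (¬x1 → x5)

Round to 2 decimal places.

¬x2 = 1 − 0.42 = 0.58
x1 ∧ x2 = max(0, a+b−1) on (0.78, 0.42) = 0.20
¬x2 ∨ (x1 ∧ x2) = min(1, a+b) on (0.58, 0.20) = 0.78
¬x1 = 1 − 0.78 = 0.22
¬x1 → x5  [Łukasiewicz: min(1, 1−a+b)] with a=0.22, b=0.91 → 1.00
(¬x2 ∨ (x1 ∧ x2)) ∧ (¬x1 → x5) = max(0, a+b−1) on (0.78, 1.00) = 0.78

0.78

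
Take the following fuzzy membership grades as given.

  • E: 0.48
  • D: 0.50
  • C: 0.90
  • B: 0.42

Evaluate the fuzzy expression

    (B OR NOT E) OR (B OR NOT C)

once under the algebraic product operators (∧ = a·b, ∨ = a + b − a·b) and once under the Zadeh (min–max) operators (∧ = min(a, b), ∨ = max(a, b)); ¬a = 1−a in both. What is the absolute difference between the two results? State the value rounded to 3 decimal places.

Under algebraic product:
  NOT E = 1 − 0.4800 = 0.5200
  B OR NOT E = a + b − a·b on (0.4200, 0.5200) = 0.7216
  NOT C = 1 − 0.9000 = 0.1000
  B OR NOT C = a + b − a·b on (0.4200, 0.1000) = 0.4780
  (B OR NOT E) OR (B OR NOT C) = a + b − a·b on (0.7216, 0.4780) = 0.8547
  → value = 0.8547
Under Zadeh (min–max):
  NOT E = 1 − 0.48 = 0.52
  B OR NOT E = max(a, b) on (0.42, 0.52) = 0.52
  NOT C = 1 − 0.90 = 0.10
  B OR NOT C = max(a, b) on (0.42, 0.10) = 0.42
  (B OR NOT E) OR (B OR NOT C) = max(a, b) on (0.52, 0.42) = 0.52
  → value = 0.5200
|0.8547 − 0.5200| = 0.335

0.335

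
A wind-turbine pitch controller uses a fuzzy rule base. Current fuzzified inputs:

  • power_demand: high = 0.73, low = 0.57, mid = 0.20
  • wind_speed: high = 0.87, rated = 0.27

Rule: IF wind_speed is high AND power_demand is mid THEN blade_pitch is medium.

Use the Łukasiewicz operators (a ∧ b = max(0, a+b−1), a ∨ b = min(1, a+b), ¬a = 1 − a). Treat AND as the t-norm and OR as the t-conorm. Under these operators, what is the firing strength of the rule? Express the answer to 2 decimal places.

0.07

firing strength: high=0.87, mid=0.20; AND[max(0, a+b−1)] → w = 0.07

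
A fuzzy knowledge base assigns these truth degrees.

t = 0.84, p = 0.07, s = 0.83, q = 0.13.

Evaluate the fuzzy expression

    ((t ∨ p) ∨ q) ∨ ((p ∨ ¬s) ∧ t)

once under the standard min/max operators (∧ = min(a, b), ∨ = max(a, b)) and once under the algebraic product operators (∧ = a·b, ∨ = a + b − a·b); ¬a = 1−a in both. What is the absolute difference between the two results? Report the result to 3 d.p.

0.055

Under standard min/max:
  t ∨ p = max(a, b) on (0.84, 0.07) = 0.84
  (t ∨ p) ∨ q = max(a, b) on (0.84, 0.13) = 0.84
  ¬s = 1 − 0.83 = 0.17
  p ∨ ¬s = max(a, b) on (0.07, 0.17) = 0.17
  (p ∨ ¬s) ∧ t = min(a, b) on (0.17, 0.84) = 0.17
  ((t ∨ p) ∨ q) ∨ ((p ∨ ¬s) ∧ t) = max(a, b) on (0.84, 0.17) = 0.84
  → value = 0.8400
Under algebraic product:
  t ∨ p = a + b − a·b on (0.8400, 0.0700) = 0.8512
  (t ∨ p) ∨ q = a + b − a·b on (0.8512, 0.1300) = 0.8705
  ¬s = 1 − 0.8300 = 0.1700
  p ∨ ¬s = a + b − a·b on (0.0700, 0.1700) = 0.2281
  (p ∨ ¬s) ∧ t = a·b on (0.2281, 0.8400) = 0.1916
  ((t ∨ p) ∨ q) ∨ ((p ∨ ¬s) ∧ t) = a + b − a·b on (0.8705, 0.1916) = 0.8953
  → value = 0.8953
|0.8400 − 0.8953| = 0.055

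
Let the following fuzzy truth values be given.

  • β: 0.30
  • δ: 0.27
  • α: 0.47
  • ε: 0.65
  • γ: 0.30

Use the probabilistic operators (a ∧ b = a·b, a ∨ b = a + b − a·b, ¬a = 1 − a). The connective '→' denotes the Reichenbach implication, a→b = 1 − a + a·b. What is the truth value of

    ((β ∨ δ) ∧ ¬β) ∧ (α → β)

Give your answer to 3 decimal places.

β ∨ δ = a + b − a·b on (0.3000, 0.2700) = 0.4890
¬β = 1 − 0.3000 = 0.7000
(β ∨ δ) ∧ ¬β = a·b on (0.4890, 0.7000) = 0.3423
α → β  [Reichenbach: 1 − a + a·b] with a=0.4700, b=0.3000 → 0.6710
((β ∨ δ) ∧ ¬β) ∧ (α → β) = a·b on (0.3423, 0.6710) = 0.2297

0.230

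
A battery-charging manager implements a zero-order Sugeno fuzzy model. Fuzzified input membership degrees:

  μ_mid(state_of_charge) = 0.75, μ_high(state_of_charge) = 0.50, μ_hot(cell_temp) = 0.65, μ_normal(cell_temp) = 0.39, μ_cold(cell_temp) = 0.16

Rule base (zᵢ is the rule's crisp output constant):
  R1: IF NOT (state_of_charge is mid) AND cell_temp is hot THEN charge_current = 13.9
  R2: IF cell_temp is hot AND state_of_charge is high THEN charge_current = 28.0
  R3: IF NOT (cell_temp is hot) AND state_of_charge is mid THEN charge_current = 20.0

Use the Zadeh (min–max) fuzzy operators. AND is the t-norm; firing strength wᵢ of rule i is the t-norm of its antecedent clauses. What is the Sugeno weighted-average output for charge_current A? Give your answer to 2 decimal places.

22.25

R1 (z=13.9): ¬mid=1−0.75=0.25, hot=0.65; AND[min(a, b)] → w = 0.25
R2 (z=28.0): hot=0.65, high=0.50; AND[min(a, b)] → w = 0.50
R3 (z=20.0): ¬hot=1−0.65=0.35, mid=0.75; AND[min(a, b)] → w = 0.35
Weighted average = (0.25·13.9 + 0.50·28.0 + 0.35·20.0) / (0.25 + 0.50 + 0.35)
  = 24.4750 / 1.1000 = 22.25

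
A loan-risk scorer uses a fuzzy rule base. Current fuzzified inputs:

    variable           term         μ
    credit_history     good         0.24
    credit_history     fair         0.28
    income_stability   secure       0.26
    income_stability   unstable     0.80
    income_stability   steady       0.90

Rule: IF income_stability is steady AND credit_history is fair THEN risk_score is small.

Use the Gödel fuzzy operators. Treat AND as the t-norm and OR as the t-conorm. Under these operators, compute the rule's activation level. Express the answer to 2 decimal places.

0.28

firing strength: steady=0.90, fair=0.28; AND[min(a, b)] → w = 0.28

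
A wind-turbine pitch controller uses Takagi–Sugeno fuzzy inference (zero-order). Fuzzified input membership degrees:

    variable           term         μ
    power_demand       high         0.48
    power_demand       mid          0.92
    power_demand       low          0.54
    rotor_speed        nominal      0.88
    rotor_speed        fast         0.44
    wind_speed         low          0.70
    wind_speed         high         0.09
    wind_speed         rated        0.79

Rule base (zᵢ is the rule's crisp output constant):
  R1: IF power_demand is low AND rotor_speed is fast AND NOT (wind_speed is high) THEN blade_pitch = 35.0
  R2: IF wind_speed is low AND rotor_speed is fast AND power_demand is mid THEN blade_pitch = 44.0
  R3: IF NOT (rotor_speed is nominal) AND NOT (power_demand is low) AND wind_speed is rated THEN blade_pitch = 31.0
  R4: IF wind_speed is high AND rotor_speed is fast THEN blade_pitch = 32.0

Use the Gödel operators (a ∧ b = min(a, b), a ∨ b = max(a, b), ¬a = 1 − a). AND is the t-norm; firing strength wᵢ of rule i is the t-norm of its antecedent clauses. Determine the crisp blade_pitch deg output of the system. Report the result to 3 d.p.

R1 (z=35.0): low=0.54, fast=0.44, ¬high=1−0.09=0.91; AND[min(a, b)] → w = 0.44
R2 (z=44.0): low=0.70, fast=0.44, mid=0.92; AND[min(a, b)] → w = 0.44
R3 (z=31.0): ¬nominal=1−0.88=0.12, ¬low=1−0.54=0.46, rated=0.79; AND[min(a, b)] → w = 0.12
R4 (z=32.0): high=0.09, fast=0.44; AND[min(a, b)] → w = 0.09
Weighted average = (0.44·35.0 + 0.44·44.0 + 0.12·31.0 + 0.09·32.0) / (0.44 + 0.44 + 0.12 + 0.09)
  = 41.3600 / 1.0900 = 37.945

37.945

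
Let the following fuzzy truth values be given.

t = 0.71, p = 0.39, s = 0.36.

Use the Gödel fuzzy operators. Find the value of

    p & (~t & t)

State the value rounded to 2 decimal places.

~t = 1 − 0.71 = 0.29
~t & t = min(a, b) on (0.29, 0.71) = 0.29
p & (~t & t) = min(a, b) on (0.39, 0.29) = 0.29

0.29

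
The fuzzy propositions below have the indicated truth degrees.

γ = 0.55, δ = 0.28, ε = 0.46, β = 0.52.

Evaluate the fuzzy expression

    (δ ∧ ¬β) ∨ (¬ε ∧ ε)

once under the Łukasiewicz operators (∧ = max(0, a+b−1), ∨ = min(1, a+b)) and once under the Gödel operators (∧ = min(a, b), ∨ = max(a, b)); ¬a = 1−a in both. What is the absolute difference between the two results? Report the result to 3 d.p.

Under Łukasiewicz:
  ¬β = 1 − 0.52 = 0.48
  δ ∧ ¬β = max(0, a+b−1) on (0.28, 0.48) = 0.00
  ¬ε = 1 − 0.46 = 0.54
  ¬ε ∧ ε = max(0, a+b−1) on (0.54, 0.46) = 0.00
  (δ ∧ ¬β) ∨ (¬ε ∧ ε) = min(1, a+b) on (0.00, 0.00) = 0.00
  → value = 0.0000
Under Gödel:
  ¬β = 1 − 0.52 = 0.48
  δ ∧ ¬β = min(a, b) on (0.28, 0.48) = 0.28
  ¬ε = 1 − 0.46 = 0.54
  ¬ε ∧ ε = min(a, b) on (0.54, 0.46) = 0.46
  (δ ∧ ¬β) ∨ (¬ε ∧ ε) = max(a, b) on (0.28, 0.46) = 0.46
  → value = 0.4600
|0.0000 − 0.4600| = 0.460

0.460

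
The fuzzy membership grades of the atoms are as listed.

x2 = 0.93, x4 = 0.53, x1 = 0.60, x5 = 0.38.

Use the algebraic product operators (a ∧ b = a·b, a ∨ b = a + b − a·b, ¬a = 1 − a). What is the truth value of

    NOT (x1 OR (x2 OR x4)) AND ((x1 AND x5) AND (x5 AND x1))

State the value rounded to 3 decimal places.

0.001

x2 OR x4 = a + b − a·b on (0.9300, 0.5300) = 0.9671
x1 OR (x2 OR x4) = a + b − a·b on (0.6000, 0.9671) = 0.9868
NOT (x1 OR (x2 OR x4)) = 1 − 0.9868 = 0.0132
x1 AND x5 = a·b on (0.6000, 0.3800) = 0.2280
x5 AND x1 = a·b on (0.3800, 0.6000) = 0.2280
(x1 AND x5) AND (x5 AND x1) = a·b on (0.2280, 0.2280) = 0.0520
NOT (x1 OR (x2 OR x4)) AND ((x1 AND x5) AND (x5 AND x1)) = a·b on (0.0132, 0.0520) = 0.0007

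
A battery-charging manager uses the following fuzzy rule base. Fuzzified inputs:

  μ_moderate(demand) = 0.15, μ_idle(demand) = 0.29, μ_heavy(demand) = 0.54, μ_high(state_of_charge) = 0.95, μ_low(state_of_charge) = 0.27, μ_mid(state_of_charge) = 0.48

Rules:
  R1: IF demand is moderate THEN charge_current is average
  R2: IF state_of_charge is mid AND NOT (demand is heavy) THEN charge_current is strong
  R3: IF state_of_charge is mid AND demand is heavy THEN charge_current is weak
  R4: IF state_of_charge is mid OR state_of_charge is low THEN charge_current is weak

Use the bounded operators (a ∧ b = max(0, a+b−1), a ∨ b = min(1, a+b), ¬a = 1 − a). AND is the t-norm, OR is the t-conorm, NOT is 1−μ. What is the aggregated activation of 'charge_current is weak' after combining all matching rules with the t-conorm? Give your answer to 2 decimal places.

0.77

R1: moderate=0.15 → w = 0.15
R2: mid=0.48, ¬heavy=1−0.54=0.46; AND[max(0, a+b−1)] → w = 0.00
R3: mid=0.48, heavy=0.54; AND[max(0, a+b−1)] → w = 0.02
R4: mid=0.48, low=0.27; OR[min(1, a+b)] → w = 0.75
Rules with consequent 'weak': {R3, R4} → strengths 0.02, 0.75
Aggregate via t-conorm [min(1, a+b)]: 0.77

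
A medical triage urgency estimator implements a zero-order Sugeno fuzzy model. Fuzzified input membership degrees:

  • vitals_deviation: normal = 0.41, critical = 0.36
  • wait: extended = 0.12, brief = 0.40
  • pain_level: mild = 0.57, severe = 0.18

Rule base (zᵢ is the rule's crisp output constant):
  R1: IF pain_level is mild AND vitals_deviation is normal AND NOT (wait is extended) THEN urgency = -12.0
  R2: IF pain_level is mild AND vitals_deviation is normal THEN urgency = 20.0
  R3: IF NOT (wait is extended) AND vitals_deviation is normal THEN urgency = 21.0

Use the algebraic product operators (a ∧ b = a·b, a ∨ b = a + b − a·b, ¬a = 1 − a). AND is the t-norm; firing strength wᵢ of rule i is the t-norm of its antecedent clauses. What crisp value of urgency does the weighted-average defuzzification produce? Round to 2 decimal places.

12.23

R1 (z=-12.0): mild=0.57, normal=0.41, ¬extended=1−0.12=0.88; AND[a·b] → w = 0.2057
R2 (z=20.0): mild=0.57, normal=0.41; AND[a·b] → w = 0.2337
R3 (z=21.0): ¬extended=1−0.12=0.88, normal=0.41; AND[a·b] → w = 0.3608
Weighted average = (0.2057·-12.0 + 0.2337·20.0 + 0.3608·21.0) / (0.2057 + 0.2337 + 0.3608)
  = 9.7829 / 0.8002 = 12.23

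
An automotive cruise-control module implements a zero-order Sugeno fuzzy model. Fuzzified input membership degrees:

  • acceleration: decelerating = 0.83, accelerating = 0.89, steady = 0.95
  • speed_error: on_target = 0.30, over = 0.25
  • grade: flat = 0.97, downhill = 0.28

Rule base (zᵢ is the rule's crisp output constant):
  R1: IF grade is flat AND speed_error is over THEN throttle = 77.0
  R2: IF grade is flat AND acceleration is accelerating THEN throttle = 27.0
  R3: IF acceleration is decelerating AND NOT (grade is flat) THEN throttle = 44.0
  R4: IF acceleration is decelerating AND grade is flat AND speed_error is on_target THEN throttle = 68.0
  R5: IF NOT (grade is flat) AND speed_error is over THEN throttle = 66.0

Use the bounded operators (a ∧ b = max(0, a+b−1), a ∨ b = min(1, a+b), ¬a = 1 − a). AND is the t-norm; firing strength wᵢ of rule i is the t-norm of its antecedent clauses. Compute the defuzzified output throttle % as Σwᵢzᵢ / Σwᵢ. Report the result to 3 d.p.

39.797

R1 (z=77.0): flat=0.97, over=0.25; AND[max(0, a+b−1)] → w = 0.22
R2 (z=27.0): flat=0.97, accelerating=0.89; AND[max(0, a+b−1)] → w = 0.86
R3 (z=44.0): decelerating=0.83, ¬flat=1−0.97=0.03; AND[max(0, a+b−1)] → w = 0.00
R4 (z=68.0): decelerating=0.83, flat=0.97, on_target=0.30; AND[max(0, a+b−1)] → w = 0.10
R5 (z=66.0): ¬flat=1−0.97=0.03, over=0.25; AND[max(0, a+b−1)] → w = 0.00
Weighted average = (0.22·77.0 + 0.86·27.0 + 0.00·44.0 + 0.10·68.0 + 0.00·66.0) / (0.22 + 0.86 + 0.00 + 0.10 + 0.00)
  = 46.9600 / 1.1800 = 39.797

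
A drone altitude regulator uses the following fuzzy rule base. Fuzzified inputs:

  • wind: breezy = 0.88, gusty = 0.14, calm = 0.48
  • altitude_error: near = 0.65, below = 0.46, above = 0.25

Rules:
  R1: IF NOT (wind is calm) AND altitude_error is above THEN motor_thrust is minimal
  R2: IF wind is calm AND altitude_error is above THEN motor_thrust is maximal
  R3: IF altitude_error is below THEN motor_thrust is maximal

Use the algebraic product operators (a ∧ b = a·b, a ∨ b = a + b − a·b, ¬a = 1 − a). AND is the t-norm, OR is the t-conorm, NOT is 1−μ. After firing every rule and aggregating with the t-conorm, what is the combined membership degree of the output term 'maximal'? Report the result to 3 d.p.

R1: ¬calm=1−0.48=0.52, above=0.25; AND[a·b] → w = 0.1300
R2: calm=0.48, above=0.25; AND[a·b] → w = 0.1200
R3: below=0.46 → w = 0.4600
Rules with consequent 'maximal': {R2, R3} → strengths 0.1200, 0.4600
Aggregate via t-conorm [a + b − a·b]: 0.5248

0.525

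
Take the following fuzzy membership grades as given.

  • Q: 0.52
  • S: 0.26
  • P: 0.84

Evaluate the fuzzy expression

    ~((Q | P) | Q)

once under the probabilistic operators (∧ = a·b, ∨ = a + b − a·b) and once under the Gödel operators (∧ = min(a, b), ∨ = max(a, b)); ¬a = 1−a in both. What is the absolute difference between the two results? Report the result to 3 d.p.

0.123

Under probabilistic:
  Q | P = a + b − a·b on (0.5200, 0.8400) = 0.9232
  (Q | P) | Q = a + b − a·b on (0.9232, 0.5200) = 0.9631
  ~((Q | P) | Q) = 1 − 0.9631 = 0.0369
  → value = 0.0369
Under Gödel:
  Q | P = max(a, b) on (0.52, 0.84) = 0.84
  (Q | P) | Q = max(a, b) on (0.84, 0.52) = 0.84
  ~((Q | P) | Q) = 1 − 0.84 = 0.16
  → value = 0.1600
|0.0369 − 0.1600| = 0.123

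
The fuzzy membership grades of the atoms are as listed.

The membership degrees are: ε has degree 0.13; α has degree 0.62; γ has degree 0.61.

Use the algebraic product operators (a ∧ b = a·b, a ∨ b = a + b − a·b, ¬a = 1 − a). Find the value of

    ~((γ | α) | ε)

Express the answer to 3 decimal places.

0.129

γ | α = a + b − a·b on (0.6100, 0.6200) = 0.8518
(γ | α) | ε = a + b − a·b on (0.8518, 0.1300) = 0.8711
~((γ | α) | ε) = 1 − 0.8711 = 0.1289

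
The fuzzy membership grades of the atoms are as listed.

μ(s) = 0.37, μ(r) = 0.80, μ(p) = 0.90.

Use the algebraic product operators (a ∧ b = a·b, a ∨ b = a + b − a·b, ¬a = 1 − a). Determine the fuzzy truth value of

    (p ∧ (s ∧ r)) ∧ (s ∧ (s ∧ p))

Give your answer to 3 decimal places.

0.033

s ∧ r = a·b on (0.3700, 0.8000) = 0.2960
p ∧ (s ∧ r) = a·b on (0.9000, 0.2960) = 0.2664
s ∧ p = a·b on (0.3700, 0.9000) = 0.3330
s ∧ (s ∧ p) = a·b on (0.3700, 0.3330) = 0.1232
(p ∧ (s ∧ r)) ∧ (s ∧ (s ∧ p)) = a·b on (0.2664, 0.1232) = 0.0328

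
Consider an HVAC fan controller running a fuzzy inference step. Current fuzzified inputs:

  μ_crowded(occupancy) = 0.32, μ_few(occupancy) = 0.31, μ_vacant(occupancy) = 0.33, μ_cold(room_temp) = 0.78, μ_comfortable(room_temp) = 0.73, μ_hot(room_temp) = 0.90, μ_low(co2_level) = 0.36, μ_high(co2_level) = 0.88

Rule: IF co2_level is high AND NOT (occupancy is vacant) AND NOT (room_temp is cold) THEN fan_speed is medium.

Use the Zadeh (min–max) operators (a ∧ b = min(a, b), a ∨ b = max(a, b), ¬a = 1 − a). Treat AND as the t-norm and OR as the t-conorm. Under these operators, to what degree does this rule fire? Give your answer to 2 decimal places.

0.22

firing strength: high=0.88, ¬vacant=1−0.33=0.67, ¬cold=1−0.78=0.22; AND[min(a, b)] → w = 0.22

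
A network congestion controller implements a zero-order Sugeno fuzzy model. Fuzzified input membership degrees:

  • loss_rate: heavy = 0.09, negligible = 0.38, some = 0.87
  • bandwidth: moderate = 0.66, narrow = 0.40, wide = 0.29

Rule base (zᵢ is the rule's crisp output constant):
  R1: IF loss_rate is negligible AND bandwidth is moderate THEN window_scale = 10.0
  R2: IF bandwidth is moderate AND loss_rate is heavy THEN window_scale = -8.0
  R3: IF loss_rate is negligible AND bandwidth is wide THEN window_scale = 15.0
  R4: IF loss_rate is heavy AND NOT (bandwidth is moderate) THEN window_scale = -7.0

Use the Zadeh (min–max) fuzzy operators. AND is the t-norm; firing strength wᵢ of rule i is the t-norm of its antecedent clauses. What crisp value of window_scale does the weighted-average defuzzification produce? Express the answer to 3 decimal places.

8.000

R1 (z=10.0): negligible=0.38, moderate=0.66; AND[min(a, b)] → w = 0.38
R2 (z=-8.0): moderate=0.66, heavy=0.09; AND[min(a, b)] → w = 0.09
R3 (z=15.0): negligible=0.38, wide=0.29; AND[min(a, b)] → w = 0.29
R4 (z=-7.0): heavy=0.09, ¬moderate=1−0.66=0.34; AND[min(a, b)] → w = 0.09
Weighted average = (0.38·10.0 + 0.09·-8.0 + 0.29·15.0 + 0.09·-7.0) / (0.38 + 0.09 + 0.29 + 0.09)
  = 6.8000 / 0.8500 = 8.000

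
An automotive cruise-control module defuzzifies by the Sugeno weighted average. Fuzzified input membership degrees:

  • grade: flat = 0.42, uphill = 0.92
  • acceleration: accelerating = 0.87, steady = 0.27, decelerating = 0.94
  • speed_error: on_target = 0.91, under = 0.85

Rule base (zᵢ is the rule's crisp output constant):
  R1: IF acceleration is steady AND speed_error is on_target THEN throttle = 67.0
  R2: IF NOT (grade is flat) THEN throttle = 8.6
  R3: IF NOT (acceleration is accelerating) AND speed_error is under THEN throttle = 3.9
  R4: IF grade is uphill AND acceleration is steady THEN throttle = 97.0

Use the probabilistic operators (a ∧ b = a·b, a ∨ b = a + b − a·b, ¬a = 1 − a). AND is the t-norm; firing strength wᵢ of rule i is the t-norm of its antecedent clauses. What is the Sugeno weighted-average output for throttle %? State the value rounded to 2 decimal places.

38.81

R1 (z=67.0): steady=0.27, on_target=0.91; AND[a·b] → w = 0.2457
R2 (z=8.6): ¬flat=1−0.42=0.58 → w = 0.5800
R3 (z=3.9): ¬accelerating=1−0.87=0.13, under=0.85; AND[a·b] → w = 0.1105
R4 (z=97.0): uphill=0.92, steady=0.27; AND[a·b] → w = 0.2484
Weighted average = (0.2457·67.0 + 0.5800·8.6 + 0.1105·3.9 + 0.2484·97.0) / (0.2457 + 0.5800 + 0.1105 + 0.2484)
  = 45.9757 / 1.1846 = 38.81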